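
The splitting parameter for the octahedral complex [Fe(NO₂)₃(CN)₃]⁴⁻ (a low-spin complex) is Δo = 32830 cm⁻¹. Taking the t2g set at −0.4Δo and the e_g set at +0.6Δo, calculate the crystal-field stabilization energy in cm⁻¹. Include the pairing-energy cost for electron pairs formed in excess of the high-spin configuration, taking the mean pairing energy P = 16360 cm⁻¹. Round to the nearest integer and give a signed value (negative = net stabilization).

-46072

Ligand charges: 3×(-1) from NO₂⁻ and 3×(-1) from CN⁻ sum to -6; with overall charge -4, Fe is +2.
Fe is in group 8, so Fe²⁺ is d⁶ (8 − 2 = 6).
Configuration: t2g^6 e_g^0.
CFSE(orbital) = 6×(-0.4Δo) + 0×(0.6Δo) = -2.4Δo; with Δo = 32830 cm⁻¹ that is -78792 cm⁻¹.
Pairing penalty: 3 pairs vs 1 in the high-spin reference → 2 extra × P = 32720 cm⁻¹.
Net CFSE = -78792 + 32720 = -46072 cm⁻¹.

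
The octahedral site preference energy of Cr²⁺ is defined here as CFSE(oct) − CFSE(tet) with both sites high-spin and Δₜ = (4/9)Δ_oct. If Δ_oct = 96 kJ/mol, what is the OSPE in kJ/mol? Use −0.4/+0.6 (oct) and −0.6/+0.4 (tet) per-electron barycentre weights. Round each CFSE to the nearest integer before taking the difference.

-41

Cr sits in group 6; removing 2 electrons leaves Cr²⁺ with 6 − 2 = 4 d electrons.
Octahedral high-spin t₂g³ eg¹: CFSE = -0.6 × 96 = -58 kJ/mol.
Tetrahedral e² t₂² gives -0.4Δₜ = -0.4 × (4/9) × 96 = -17 kJ/mol.
Subtracting, OSPE = -58 − (-17) = -41 kJ/mol.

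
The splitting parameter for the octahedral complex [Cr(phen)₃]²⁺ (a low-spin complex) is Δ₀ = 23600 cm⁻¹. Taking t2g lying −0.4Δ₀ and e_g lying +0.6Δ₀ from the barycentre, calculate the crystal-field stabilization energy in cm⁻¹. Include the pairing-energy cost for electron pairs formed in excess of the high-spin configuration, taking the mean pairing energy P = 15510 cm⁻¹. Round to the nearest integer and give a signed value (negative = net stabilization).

-22250

phen is neutral, so the +2 overall charge sits on Cr: oxidation state +2.
Group 6 minus oxidation state +2 gives a d⁴ configuration for Cr²⁺.
The d⁴ electrons fill as t2g^4 e_g^0.
CFSE(orbital) = 4×(-0.4Δ₀) + 0×(0.6Δ₀) = -1.6Δ₀; with Δ₀ = 23600 cm⁻¹ that is -37760 cm⁻¹.
Pairing penalty: 1 pair vs 0 in the high-spin reference → 1 extra × P = 15510 cm⁻¹.
Overall CFSE = -37760 + 15510 = -22250 cm⁻¹.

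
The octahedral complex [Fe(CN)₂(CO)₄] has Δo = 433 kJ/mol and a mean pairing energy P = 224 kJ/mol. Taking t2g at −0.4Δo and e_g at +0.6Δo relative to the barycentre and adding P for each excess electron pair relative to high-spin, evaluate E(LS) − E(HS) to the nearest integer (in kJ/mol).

Ligand charges: 2×(-1) from CN⁻ and 4×(+0) from CO sum to -2; with overall charge +0, Fe is +2.
Fe sits in group 8; removing 2 electrons leaves Fe²⁺ with 8 − 2 = 6 d electrons.
High-spin d⁶ fills as t2g^4 e_g^2 with CFSE 4(−0.4) + 2(+0.6) = -0.4Δo = -173 kJ/mol.
Low-spin t2g^6 e_g^0 gives -2.4Δo = -1039 kJ/mol, but forming 2 extra pairs costs 2P = 448 kJ/mol, so E(LS) = -1039 + 448 = -591 kJ/mol.
The difference is -591 − (-173) = -418 kJ/mol, so low-spin lies lower.

-418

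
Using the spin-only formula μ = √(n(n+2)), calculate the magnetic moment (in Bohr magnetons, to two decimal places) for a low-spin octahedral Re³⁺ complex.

2.83 Bohr magnetons

Group 7 minus oxidation state +3 gives a d⁴ configuration for Re³⁺.
Configuration: t2g^4 e_g^0 → 2 unpaired electrons.
μ(spin-only) = √[2(2+2)] = √8 ≈ 2.83 Bohr magnetons.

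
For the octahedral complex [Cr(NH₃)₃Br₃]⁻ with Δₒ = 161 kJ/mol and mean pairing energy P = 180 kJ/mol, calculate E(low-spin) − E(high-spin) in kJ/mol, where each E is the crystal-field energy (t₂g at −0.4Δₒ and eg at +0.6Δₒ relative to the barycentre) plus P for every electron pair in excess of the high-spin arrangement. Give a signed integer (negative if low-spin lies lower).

19

Ligand charges: 3×(+0) from NH₃ and 3×(-1) from Br⁻ sum to -3; with overall charge -1, Cr is +2.
Cr sits in group 6; removing 2 electrons leaves Cr²⁺ with 6 − 2 = 4 d electrons.
In the high-spin limit (t₂g³ eg¹) the orbital term is -0.6Δₒ = -97 kJ/mol, with no excess pairing.
Low-spin t₂g⁴ eg⁰ gives -1.6Δₒ = -258 kJ/mol, but forming 1 extra pair costs 1P = 180 kJ/mol, so E(LS) = -258 + 180 = -78 kJ/mol.
E(LS) − E(HS) = -78 − (-97) = 19 kJ/mol.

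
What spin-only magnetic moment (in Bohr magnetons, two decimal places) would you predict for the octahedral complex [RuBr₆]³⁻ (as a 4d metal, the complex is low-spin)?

Each Br⁻ contributes -1; 6 × (-1) = -6. With overall charge -3, Ru is in the +3 oxidation state.
Ru³⁺: group 8, so d-count = 8 − 3 = 5.
Configuration: t₂g⁵ eg⁰ → 1 unpaired electron.
μ(spin-only) = √[1(1+2)] = √3 ≈ 1.73 Bohr magnetons.

1.73 Bohr magnetons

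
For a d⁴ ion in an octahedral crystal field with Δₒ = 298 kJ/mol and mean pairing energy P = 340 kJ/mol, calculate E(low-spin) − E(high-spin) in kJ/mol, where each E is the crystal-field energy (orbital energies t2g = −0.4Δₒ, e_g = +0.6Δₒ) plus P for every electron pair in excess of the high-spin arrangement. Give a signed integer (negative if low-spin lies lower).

42

High-spin: t2g^3 e_g^1, CFSE = -0.6Δₒ = -179 kJ/mol.
Low-spin: t2g^4 e_g^0, orbital CFSE = -1.6Δₒ = -477 kJ/mol; plus 1 excess pair × P = +340 kJ/mol; total -137 kJ/mol.
Thus E(LS) − E(HS) = 42 kJ/mol.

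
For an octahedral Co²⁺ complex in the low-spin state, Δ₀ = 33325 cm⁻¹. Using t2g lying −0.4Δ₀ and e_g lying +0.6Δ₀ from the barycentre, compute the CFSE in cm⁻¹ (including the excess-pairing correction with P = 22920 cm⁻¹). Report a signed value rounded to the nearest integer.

Co²⁺: group 9, so d-count = 9 − 2 = 7.
The d⁷ electrons fill as t2g^6 e_g^1.
Orbital CFSE = 6(-0.4) + 1(0.6) = -1.8Δ₀ = -1.8 × 33325 = -59985 cm⁻¹.
Pairing penalty: 3 pairs vs 2 in the high-spin reference → 1 extra × P = 22920 cm⁻¹.
Combining: -59985 + 22920 = -37065 cm⁻¹.

-37065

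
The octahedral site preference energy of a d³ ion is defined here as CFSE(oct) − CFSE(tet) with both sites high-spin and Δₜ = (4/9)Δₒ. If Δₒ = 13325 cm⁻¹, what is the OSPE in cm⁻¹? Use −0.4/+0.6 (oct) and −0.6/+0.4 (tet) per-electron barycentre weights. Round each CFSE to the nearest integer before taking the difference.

-11252

Octahedral high-spin t2g^3 e_g^0: CFSE = -1.2 × 13325 = -15990 cm⁻¹.
Tetrahedral e^2 t2^1 gives -0.8Δₜ = -0.8 × (4/9) × 13325 = -4738 cm⁻¹.
OSPE = CFSE(oct) − CFSE(tet) = -15990 − (-4738) = -11252 cm⁻¹.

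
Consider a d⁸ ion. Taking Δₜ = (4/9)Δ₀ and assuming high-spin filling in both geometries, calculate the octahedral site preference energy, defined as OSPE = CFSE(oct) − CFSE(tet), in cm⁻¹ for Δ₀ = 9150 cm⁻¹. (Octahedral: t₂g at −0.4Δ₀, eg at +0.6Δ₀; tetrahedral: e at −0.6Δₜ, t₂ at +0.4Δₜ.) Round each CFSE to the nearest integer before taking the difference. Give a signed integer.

Octahedral high-spin t2g^6 e_g^2: CFSE = -1.2 × 9150 = -10980 cm⁻¹.
In a tetrahedral site the filling is e^4 t2^4: CFSE(tet) = -0.8Δₜ = -0.8 × (4/9)(9150) = -3253 cm⁻¹.
OSPE = CFSE(oct) − CFSE(tet) = -10980 − (-3253) = -7727 cm⁻¹.

-7727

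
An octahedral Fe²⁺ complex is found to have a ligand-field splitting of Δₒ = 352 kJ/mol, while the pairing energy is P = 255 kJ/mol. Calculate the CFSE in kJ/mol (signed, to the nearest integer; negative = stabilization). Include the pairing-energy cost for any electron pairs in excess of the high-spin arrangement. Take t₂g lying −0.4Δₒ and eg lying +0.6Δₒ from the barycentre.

Fe sits in group 8; removing 2 electrons leaves Fe²⁺ with 8 − 2 = 6 d electrons.
Here Δₒ > P (352 > 255), so the low-spin state is favoured.
That gives t₂g⁶ eg⁰.
Orbital CFSE = -2.4Δₒ = -2.4 × 352 = -845 kJ/mol.
Excess pairs vs high-spin: 3 − 1 = 2; pairing cost = +510 kJ/mol.
Net CFSE = -845 + 510 = -335 kJ/mol.

-335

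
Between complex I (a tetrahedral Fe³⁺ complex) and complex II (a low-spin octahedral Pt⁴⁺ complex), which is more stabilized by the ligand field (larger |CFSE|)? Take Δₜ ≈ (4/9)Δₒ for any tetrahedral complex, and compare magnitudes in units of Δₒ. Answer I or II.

II

I: Fe is in group 8, so Fe³⁺ is d⁵ (8 − 3 = 5); Tetrahedral splitting is small, so the complex is high-spin; e² t₂³, CFSE = 0.0Δₜ ≈ 0.00Δₒ.
II: Pt is in group 10, so Pt⁴⁺ is d⁶ (10 − 4 = 6); t2g^6 e_g^0, CFSE = -2.4Δₒ.
So II has the larger |CFSE|.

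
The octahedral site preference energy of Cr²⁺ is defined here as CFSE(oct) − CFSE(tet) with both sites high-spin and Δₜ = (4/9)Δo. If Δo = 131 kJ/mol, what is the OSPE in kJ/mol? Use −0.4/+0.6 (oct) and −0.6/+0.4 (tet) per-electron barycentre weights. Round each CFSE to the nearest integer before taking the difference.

Cr²⁺: group 6, so d-count = 6 − 2 = 4.
In an octahedral site d⁴ (HS) is t₂g³ eg¹, giving CFSE(oct) = -0.6Δo = -79 kJ/mol.
In a tetrahedral site the filling is e² t₂²: CFSE(tet) = -0.4Δₜ = -0.4 × (4/9)(131) = -23 kJ/mol.
OSPE = CFSE(oct) − CFSE(tet) = -79 − (-23) = -56 kJ/mol.

-56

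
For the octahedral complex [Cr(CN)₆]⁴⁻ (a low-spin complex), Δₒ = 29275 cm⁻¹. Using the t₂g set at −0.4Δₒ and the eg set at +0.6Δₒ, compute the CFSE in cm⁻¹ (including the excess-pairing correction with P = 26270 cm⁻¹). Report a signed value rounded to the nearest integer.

Each CN⁻ contributes -1; 6 × (-1) = -6. With overall charge -4, Cr is in the +2 oxidation state.
Group 6 minus oxidation state +2 gives a d⁴ configuration for Cr²⁺.
The d⁴ electrons fill as t₂g⁴ eg⁰.
CFSE(orbital) = 4×(-0.4Δₒ) + 0×(0.6Δₒ) = -1.6Δₒ; with Δₒ = 29275 cm⁻¹ that is -46840 cm⁻¹.
High-spin d⁴ would be t₂g³ eg¹ with 0 pairs; low-spin has 1, so 1 excess pair costs +1P = +26270 cm⁻¹.
Combining: -46840 + 26270 = -20570 cm⁻¹.

-20570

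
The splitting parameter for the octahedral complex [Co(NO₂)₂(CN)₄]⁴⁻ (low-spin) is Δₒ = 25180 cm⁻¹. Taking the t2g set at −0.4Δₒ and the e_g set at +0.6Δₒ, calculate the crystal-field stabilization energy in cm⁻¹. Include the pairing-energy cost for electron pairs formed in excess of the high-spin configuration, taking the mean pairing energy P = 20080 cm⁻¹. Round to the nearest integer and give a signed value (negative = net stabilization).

Ligand charges: 2×(-1) from NO₂⁻ and 4×(-1) from CN⁻ sum to -6; with overall charge -4, Co is +2.
Co sits in group 9; removing 2 electrons leaves Co²⁺ with 9 − 2 = 7 d electrons.
Configuration: t2g^6 e_g^1.
The orbital stabilization is -1.8Δₒ = -1.8 × 25180 = -45324 cm⁻¹.
High-spin d⁷ would be t2g^5 e_g^2 with 2 pairs; low-spin has 3, so 1 excess pair costs +1P = +20080 cm⁻¹.
Overall CFSE = -45324 + 20080 = -25244 cm⁻¹.

-25244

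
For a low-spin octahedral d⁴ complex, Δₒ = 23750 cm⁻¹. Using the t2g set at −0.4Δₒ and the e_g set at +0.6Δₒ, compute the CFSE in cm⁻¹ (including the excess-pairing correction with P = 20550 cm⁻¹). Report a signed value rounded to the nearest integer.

Configuration: t2g^4 e_g^0.
CFSE(orbital) = 4×(-0.4Δₒ) + 0×(0.6Δₒ) = -1.6Δₒ; with Δₒ = 23750 cm⁻¹ that is -38000 cm⁻¹.
Pairing penalty: 1 pair vs 0 in the high-spin reference → 1 extra × P = 20550 cm⁻¹.
Net CFSE = -38000 + 20550 = -17450 cm⁻¹.

-17450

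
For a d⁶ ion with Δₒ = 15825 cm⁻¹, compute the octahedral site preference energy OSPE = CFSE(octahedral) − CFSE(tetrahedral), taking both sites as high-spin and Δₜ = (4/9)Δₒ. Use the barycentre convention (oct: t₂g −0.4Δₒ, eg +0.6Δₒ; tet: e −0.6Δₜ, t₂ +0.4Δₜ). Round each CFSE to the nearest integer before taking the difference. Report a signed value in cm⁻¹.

-2110

Octahedral high-spin t₂g⁴ eg²: CFSE = -0.4 × 15825 = -6330 cm⁻¹.
Tetrahedral e³ t₂³ gives -0.6Δₜ = -0.6 × (4/9) × 15825 = -4220 cm⁻¹.
Subtracting, OSPE = -6330 − (-4220) = -2110 cm⁻¹.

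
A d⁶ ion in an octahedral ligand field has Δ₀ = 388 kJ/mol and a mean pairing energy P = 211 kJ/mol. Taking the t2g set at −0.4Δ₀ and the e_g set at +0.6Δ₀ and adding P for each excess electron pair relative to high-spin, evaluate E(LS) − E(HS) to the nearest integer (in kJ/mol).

In the high-spin limit (t2g^4 e_g^2) the orbital term is -0.4Δ₀ = -155 kJ/mol, with no excess pairing.
Low-spin: t2g^6 e_g^0, orbital CFSE = -2.4Δ₀ = -931 kJ/mol; plus 2 excess pairs × P = +422 kJ/mol; total -509 kJ/mol.
The difference is -509 − (-155) = -354 kJ/mol, so low-spin lies lower.

-354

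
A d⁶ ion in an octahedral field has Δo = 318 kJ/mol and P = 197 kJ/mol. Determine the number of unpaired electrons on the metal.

0

With Δo > P the complex is low-spin.
Filling d⁶ accordingly: t₂g⁶ eg⁰.
Unpaired electrons: 0.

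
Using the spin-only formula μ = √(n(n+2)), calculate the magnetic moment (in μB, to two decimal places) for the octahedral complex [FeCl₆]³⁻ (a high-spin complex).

5.92 μB

Each Cl⁻ contributes -1; 6 × (-1) = -6. With overall charge -3, Fe is in the +3 oxidation state.
Fe³⁺: group 8, so d-count = 8 − 3 = 5.
Configuration: t₂g³ eg² → 5 unpaired electrons.
μ(spin-only) = √[5(5+2)] = √35 ≈ 5.92 μB.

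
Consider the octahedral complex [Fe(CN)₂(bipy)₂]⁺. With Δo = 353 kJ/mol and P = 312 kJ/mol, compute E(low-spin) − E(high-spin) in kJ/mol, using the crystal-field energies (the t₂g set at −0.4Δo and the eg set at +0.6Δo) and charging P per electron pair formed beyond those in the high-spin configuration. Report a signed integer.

-82

Ligand charges: 2×(-1) from CN⁻ and 2×(+0) from bipy sum to -2; with overall charge +1, Fe is +3.
Fe³⁺: group 8, so d-count = 8 − 3 = 5.
In the high-spin limit (t₂g³ eg²) the orbital term is 0.0Δo = 0 kJ/mol, with no excess pairing.
Low-spin t₂g⁵ eg⁰ gives -2.0Δo = -706 kJ/mol, but forming 2 extra pairs costs 2P = 624 kJ/mol, so E(LS) = -706 + 624 = -82 kJ/mol.
The difference is -82 − (0) = -82 kJ/mol, so low-spin lies lower.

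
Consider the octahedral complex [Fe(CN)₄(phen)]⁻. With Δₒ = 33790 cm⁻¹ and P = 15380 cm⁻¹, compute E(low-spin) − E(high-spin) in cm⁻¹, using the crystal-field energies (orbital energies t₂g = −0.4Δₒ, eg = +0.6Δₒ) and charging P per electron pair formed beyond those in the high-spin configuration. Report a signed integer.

Ligand charges: 4×(-1) from CN⁻ and 1×(+0) from phen sum to -4; with overall charge -1, Fe is +3.
Group 8 minus oxidation state +3 gives a d⁵ configuration for Fe³⁺.
High-spin: t₂g³ eg², CFSE = 0.0Δₒ = 0 cm⁻¹.
Low-spin t₂g⁵ eg⁰ gives -2.0Δₒ = -67580 cm⁻¹, but forming 2 extra pairs costs 2P = 30760 cm⁻¹, so E(LS) = -67580 + 30760 = -36820 cm⁻¹.
E(LS) − E(HS) = -36820 − (0) = -36820 cm⁻¹.

-36820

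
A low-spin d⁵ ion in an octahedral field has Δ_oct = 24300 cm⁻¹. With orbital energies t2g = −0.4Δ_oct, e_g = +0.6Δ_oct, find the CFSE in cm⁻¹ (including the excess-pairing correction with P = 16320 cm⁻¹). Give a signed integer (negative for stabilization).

-15960

The d⁵ electrons fill as t2g^5 e_g^0.
CFSE(orbital) = 5×(-0.4Δ_oct) + 0×(0.6Δ_oct) = -2.0Δ_oct; with Δ_oct = 24300 cm⁻¹ that is -48600 cm⁻¹.
Relative to high-spin t2g^3 e_g^2 (0 paired), the low-spin configuration has 2 additional pairs, contributing +2 × 16320 = +32640 cm⁻¹.
Net CFSE = -48600 + 32640 = -15960 cm⁻¹.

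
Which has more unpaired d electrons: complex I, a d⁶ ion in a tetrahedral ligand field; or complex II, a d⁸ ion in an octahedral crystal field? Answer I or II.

I

I: Tetrahedral splitting is small, so the complex is high-spin; e³ t₂³ → 4 unpaired.
II: For octahedral d⁸ the high- and low-spin configurations coincide; t2g^6 e_g^2 → 2 unpaired.
So I has more unpaired electrons.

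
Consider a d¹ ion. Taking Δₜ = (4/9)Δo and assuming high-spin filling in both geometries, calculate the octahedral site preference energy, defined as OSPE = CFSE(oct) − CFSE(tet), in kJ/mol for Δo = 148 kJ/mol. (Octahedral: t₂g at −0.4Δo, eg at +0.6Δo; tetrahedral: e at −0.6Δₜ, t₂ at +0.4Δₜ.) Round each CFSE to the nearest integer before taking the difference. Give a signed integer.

Octahedral high-spin t2g^1 e_g^0: CFSE = -0.4 × 148 = -59 kJ/mol.
In a tetrahedral site the filling is e^1 t2^0: CFSE(tet) = -0.6Δₜ = -0.6 × (4/9)(148) = -39 kJ/mol.
OSPE = -59 − (-39) = -20 kJ/mol.

-20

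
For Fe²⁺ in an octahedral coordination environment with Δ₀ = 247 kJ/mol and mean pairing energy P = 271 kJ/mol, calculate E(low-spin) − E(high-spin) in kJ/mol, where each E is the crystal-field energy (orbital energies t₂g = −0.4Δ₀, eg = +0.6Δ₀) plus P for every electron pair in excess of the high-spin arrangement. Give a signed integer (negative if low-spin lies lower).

48

Fe sits in group 8; removing 2 electrons leaves Fe²⁺ with 8 − 2 = 6 d electrons.
High-spin: t₂g⁴ eg², CFSE = -0.4Δ₀ = -99 kJ/mol.
Low-spin t₂g⁶ eg⁰ gives -2.4Δ₀ = -593 kJ/mol, but forming 2 extra pairs costs 2P = 542 kJ/mol, so E(LS) = -593 + 542 = -51 kJ/mol.
Thus E(LS) − E(HS) = 48 kJ/mol.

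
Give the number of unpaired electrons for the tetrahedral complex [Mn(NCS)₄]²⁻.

Each NCS⁻ contributes -1; 4 × (-1) = -4. With overall charge -2, Mn is in the +2 oxidation state.
Group 7 minus oxidation state +2 gives a d⁵ configuration for Mn²⁺.
Tetrahedral splitting is small, so the complex is high-spin.
Configuration: e^2 t2^3, giving 5 unpaired electrons.

5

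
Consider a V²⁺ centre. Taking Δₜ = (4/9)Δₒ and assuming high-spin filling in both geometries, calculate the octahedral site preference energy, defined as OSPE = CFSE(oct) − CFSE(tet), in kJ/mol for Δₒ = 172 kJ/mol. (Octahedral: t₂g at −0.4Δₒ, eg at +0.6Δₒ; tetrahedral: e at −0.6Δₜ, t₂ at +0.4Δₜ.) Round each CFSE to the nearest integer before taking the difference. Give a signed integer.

Group 5 minus oxidation state +2 gives a d³ configuration for V²⁺.
Octahedral (high-spin): t₂g³ eg⁰, CFSE = 3(−0.4) + 0(+0.6) = -1.2Δₒ = -1.2 × 172 = -206 kJ/mol.
Tetrahedral: e² t₂¹, CFSE = 2(−0.6) + 1(+0.4) = -0.8Δₜ = -0.8 × (4/9) × 172 = -61 kJ/mol.
OSPE = -206 − (-61) = -145 kJ/mol.

-145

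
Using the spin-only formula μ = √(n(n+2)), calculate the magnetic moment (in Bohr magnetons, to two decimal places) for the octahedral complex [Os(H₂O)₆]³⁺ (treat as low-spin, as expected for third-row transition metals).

H₂O is neutral, so the +3 overall charge sits on Os: oxidation state +3.
Group 8 minus oxidation state +3 gives a d⁵ configuration for Os³⁺.
Configuration: t₂g⁵ eg⁰ → 1 unpaired electron.
μ(spin-only) = √[1(1+2)] = √3 ≈ 1.73 Bohr magnetons.

1.73 Bohr magnetons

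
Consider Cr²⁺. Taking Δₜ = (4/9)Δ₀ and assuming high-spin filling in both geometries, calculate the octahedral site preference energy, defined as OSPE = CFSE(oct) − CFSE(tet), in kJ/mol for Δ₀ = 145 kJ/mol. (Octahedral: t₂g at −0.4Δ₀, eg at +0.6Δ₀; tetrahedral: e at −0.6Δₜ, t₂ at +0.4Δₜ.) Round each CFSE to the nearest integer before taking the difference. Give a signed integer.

-61

Cr sits in group 6; removing 2 electrons leaves Cr²⁺ with 6 − 2 = 4 d electrons.
Octahedral (high-spin): t₂g³ eg¹, CFSE = 3(−0.4) + 1(+0.6) = -0.6Δ₀ = -0.6 × 145 = -87 kJ/mol.
Tetrahedral e² t₂² gives -0.4Δₜ = -0.4 × (4/9) × 145 = -26 kJ/mol.
OSPE = -87 − (-26) = -61 kJ/mol.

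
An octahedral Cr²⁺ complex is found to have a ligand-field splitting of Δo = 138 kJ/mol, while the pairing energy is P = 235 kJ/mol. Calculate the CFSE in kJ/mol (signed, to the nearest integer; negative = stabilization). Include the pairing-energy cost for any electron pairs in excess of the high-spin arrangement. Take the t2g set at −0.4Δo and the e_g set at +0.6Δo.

Cr²⁺: group 6, so d-count = 6 − 2 = 4.
Since Δo = 138 kJ/mol < P = 235 kJ/mol, the complex adopts the high-spin configuration.
That gives t2g^3 e_g^1.
Orbital CFSE = -0.6Δo = -0.6 × 138 = -83 kJ/mol.
High-spin has no excess pairs, so no pairing correction applies.

-83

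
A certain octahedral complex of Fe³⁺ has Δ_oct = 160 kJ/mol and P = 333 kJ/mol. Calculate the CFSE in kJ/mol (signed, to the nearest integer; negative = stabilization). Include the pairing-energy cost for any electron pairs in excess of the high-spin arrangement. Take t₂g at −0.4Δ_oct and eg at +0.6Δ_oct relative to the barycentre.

0

Fe³⁺: group 8, so d-count = 8 − 3 = 5.
Since Δ_oct = 160 kJ/mol < P = 333 kJ/mol, the complex adopts the high-spin configuration.
Configuration: t₂g³ eg².
Orbital CFSE = 0.0Δ_oct = 0.0 × 160 = 0 kJ/mol.
High-spin has no excess pairs, so no pairing correction applies.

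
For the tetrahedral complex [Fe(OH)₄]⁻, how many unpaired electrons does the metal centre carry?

Each OH⁻ contributes -1; 4 × (-1) = -4. With overall charge -1, Fe is in the +3 oxidation state.
Fe sits in group 8; removing 3 electrons leaves Fe³⁺ with 8 − 3 = 5 d electrons.
With tetrahedral geometry the complex is necessarily high-spin.
Configuration: e^2 t2^3, giving 5 unpaired electrons.

5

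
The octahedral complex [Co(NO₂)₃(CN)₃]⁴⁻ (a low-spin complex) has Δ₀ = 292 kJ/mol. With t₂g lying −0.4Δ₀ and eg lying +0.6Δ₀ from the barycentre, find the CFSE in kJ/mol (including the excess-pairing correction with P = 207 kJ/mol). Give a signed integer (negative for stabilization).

Ligand charges: 3×(-1) from NO₂⁻ and 3×(-1) from CN⁻ sum to -6; with overall charge -4, Co is +2.
Co²⁺: group 9, so d-count = 9 − 2 = 7.
The d⁷ electrons fill as t₂g⁶ eg¹.
CFSE(orbital) = 6×(-0.4Δ₀) + 1×(0.6Δ₀) = -1.8Δ₀; with Δ₀ = 292 kJ/mol that is -526 kJ/mol.
High-spin d⁷ would be t₂g⁵ eg² with 2 pairs; low-spin has 3, so 1 excess pair costs +1P = +207 kJ/mol.
Combining: -526 + 207 = -319 kJ/mol.

-319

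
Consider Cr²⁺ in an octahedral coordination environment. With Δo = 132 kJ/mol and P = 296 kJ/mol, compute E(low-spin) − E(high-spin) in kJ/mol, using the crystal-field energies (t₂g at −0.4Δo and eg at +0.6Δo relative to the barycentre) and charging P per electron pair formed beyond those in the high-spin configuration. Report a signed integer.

164

Cr²⁺: group 6, so d-count = 6 − 2 = 4.
High-spin d⁴ fills as t₂g³ eg¹ with CFSE 3(−0.4) + 1(+0.6) = -0.6Δo = -79 kJ/mol.
Low-spin: t₂g⁴ eg⁰, orbital CFSE = -1.6Δo = -211 kJ/mol; plus 1 excess pair × P = +296 kJ/mol; total 85 kJ/mol.
The difference is 85 − (-79) = 164 kJ/mol, so high-spin lies lower.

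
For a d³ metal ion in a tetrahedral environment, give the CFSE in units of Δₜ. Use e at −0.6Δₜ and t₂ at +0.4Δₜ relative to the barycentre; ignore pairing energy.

Tetrahedral splitting is small, so the complex is high-spin.
Configuration: e² t₂¹.
CFSE = 2(-0.6Δₜ) + 1(0.4Δₜ) = -1.2Δₜ + 0.4Δₜ = -0.8Δₜ.

-0.8 Δₜ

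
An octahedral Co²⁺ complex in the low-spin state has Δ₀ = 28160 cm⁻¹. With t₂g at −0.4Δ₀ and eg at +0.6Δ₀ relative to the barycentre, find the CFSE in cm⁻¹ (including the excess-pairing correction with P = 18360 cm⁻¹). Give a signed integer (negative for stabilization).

-32328

Co²⁺: group 9, so d-count = 9 − 2 = 7.
Configuration: t₂g⁶ eg¹.
CFSE(orbital) = 6×(-0.4Δ₀) + 1×(0.6Δ₀) = -1.8Δ₀; with Δ₀ = 28160 cm⁻¹ that is -50688 cm⁻¹.
Pairing penalty: 3 pairs vs 2 in the high-spin reference → 1 extra × P = 18360 cm⁻¹.
Overall CFSE = -50688 + 18360 = -32328 cm⁻¹.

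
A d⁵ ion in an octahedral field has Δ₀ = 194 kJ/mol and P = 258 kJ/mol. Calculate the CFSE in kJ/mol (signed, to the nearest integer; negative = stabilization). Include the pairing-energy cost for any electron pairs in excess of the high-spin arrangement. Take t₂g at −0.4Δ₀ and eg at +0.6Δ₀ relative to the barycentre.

With Δ₀ < P the complex is high-spin.
Filling d⁵ accordingly: t₂g³ eg².
Orbital CFSE = 0.0Δ₀ = 0.0 × 194 = 0 kJ/mol.
High-spin has no excess pairs, so no pairing correction applies.

0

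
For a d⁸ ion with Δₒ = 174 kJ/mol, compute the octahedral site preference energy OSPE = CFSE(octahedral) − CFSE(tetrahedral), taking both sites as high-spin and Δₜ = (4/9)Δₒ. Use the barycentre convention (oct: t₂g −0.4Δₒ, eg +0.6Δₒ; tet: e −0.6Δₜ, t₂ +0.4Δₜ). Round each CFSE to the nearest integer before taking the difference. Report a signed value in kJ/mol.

In an octahedral site d⁸ (HS) is t₂g⁶ eg², giving CFSE(oct) = -1.2Δₒ = -209 kJ/mol.
In a tetrahedral site the filling is e⁴ t₂⁴: CFSE(tet) = -0.8Δₜ = -0.8 × (4/9)(174) = -62 kJ/mol.
Subtracting, OSPE = -209 − (-62) = -147 kJ/mol.

-147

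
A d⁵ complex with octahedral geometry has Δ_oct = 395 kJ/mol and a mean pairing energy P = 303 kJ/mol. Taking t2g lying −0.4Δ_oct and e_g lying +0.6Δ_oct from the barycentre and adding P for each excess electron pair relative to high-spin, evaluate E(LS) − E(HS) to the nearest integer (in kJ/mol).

-184

High-spin d⁵ fills as t2g^3 e_g^2 with CFSE 3(−0.4) + 2(+0.6) = 0.0Δ_oct = 0 kJ/mol.
For low-spin the configuration is t2g^5 e_g^0: orbital energy -2.0 × 395 = -790 kJ/mol, and 2 additional pairs relative to high-spin add 606 kJ/mol, giving -184 kJ/mol.
The difference is -184 − (0) = -184 kJ/mol, so low-spin lies lower.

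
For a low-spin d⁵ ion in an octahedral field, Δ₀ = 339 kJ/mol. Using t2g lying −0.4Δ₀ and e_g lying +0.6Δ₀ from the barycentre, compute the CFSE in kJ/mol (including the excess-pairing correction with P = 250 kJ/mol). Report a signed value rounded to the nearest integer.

The d⁵ electrons fill as t2g^5 e_g^0.
The orbital stabilization is -2.0Δ₀ = -2.0 × 339 = -678 kJ/mol.
High-spin d⁵ would be t2g^3 e_g^2 with 0 pairs; low-spin has 2, so 2 excess pairs cost +2P = +500 kJ/mol.
Net CFSE = -678 + 500 = -178 kJ/mol.

-178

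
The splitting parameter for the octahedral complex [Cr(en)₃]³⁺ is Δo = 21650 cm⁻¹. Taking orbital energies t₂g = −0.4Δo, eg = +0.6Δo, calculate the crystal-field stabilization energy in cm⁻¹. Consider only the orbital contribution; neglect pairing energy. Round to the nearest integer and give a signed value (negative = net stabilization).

-25980

en is neutral, so the +3 overall charge sits on Cr: oxidation state +3.
Cr is in group 6, so Cr³⁺ is d³ (6 − 3 = 3).
For octahedral d³ the high- and low-spin configurations coincide.
The d³ electrons fill as t₂g³ eg⁰.
Orbital CFSE = 3(-0.4) + 0(0.6) = -1.2Δo = -1.2 × 21650 = -25980 cm⁻¹.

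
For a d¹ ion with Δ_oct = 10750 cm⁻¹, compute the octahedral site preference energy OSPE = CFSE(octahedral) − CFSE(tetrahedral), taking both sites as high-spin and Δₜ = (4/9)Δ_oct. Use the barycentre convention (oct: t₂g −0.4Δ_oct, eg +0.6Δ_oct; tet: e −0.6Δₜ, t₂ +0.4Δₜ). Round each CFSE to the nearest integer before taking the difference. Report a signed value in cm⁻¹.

Octahedral high-spin t₂g¹ eg⁰: CFSE = -0.4 × 10750 = -4300 cm⁻¹.
Tetrahedral e¹ t₂⁰ gives -0.6Δₜ = -0.6 × (4/9) × 10750 = -2867 cm⁻¹.
OSPE = CFSE(oct) − CFSE(tet) = -4300 − (-2867) = -1433 cm⁻¹.

-1433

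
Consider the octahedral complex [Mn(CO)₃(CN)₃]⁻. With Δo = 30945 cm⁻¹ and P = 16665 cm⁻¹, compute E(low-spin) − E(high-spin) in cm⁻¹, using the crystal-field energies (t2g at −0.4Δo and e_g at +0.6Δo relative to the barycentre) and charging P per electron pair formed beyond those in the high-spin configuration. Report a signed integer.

Ligand charges: 3×(+0) from CO and 3×(-1) from CN⁻ sum to -3; with overall charge -1, Mn is +2.
Mn sits in group 7; removing 2 electrons leaves Mn²⁺ with 7 − 2 = 5 d electrons.
High-spin: t2g^3 e_g^2, CFSE = 0.0Δo = 0 cm⁻¹.
Low-spin t2g^5 e_g^0 gives -2.0Δo = -61890 cm⁻¹, but forming 2 extra pairs costs 2P = 33330 cm⁻¹, so E(LS) = -61890 + 33330 = -28560 cm⁻¹.
E(LS) − E(HS) = -28560 − (0) = -28560 cm⁻¹.

-28560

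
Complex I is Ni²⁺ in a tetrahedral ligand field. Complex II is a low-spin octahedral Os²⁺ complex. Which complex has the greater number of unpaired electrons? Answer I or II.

I: Ni²⁺: group 10, so d-count = 10 − 2 = 8; Tetrahedral splitting is small, so the complex is high-spin; e⁴ t₂⁴ → 2 unpaired.
II: Group 8 minus oxidation state +2 gives a d⁶ configuration for Os²⁺; t₂g⁶ eg⁰ → 0 unpaired.
So I has more unpaired electrons.

I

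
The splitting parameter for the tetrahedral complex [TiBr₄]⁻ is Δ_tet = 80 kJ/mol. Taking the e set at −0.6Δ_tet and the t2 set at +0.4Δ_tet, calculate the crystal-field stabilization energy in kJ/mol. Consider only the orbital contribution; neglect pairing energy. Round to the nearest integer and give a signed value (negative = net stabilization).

Each Br⁻ contributes -1; 4 × (-1) = -4. With overall charge -1, Ti is in the +3 oxidation state.
Group 4 minus oxidation state +3 gives a d¹ configuration for Ti³⁺.
Tetrahedral splitting is small, so the complex is high-spin.
Configuration: e^1 t2^0.
CFSE(orbital) = 1×(-0.6Δ_tet) + 0×(0.4Δ_tet) = -0.6Δ_tet; with Δ_tet = 80 kJ/mol that is -48 kJ/mol.

-48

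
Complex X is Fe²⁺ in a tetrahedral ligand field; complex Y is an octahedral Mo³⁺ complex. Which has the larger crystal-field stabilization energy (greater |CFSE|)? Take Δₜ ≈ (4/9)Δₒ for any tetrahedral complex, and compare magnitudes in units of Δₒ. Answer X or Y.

Y

X: Fe sits in group 8; removing 2 electrons leaves Fe²⁺ with 8 − 2 = 6 d electrons; Tetrahedral fields are weak (Δₜ ≈ 4/9 Δₒ), so electrons fill high-spin; e³ t₂³, CFSE = -0.6Δₜ ≈ -0.27Δₒ.
Y: Mo is in group 6, so Mo³⁺ is d³ (6 − 3 = 3); t₂g³ eg⁰, CFSE = -1.2Δₒ.
So Y has the larger |CFSE|.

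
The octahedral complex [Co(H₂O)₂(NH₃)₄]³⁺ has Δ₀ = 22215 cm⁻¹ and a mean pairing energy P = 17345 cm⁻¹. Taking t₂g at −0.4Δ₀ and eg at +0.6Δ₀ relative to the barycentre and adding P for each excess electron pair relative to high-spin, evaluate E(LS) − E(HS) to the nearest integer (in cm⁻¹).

Ligand charges: 2×(+0) from H₂O and 4×(+0) from NH₃ sum to +0; with overall charge +3, Co is +3.
Co³⁺: group 9, so d-count = 9 − 3 = 6.
High-spin: t₂g⁴ eg², CFSE = -0.4Δ₀ = -8886 cm⁻¹.
Low-spin t₂g⁶ eg⁰ gives -2.4Δ₀ = -53316 cm⁻¹, but forming 2 extra pairs costs 2P = 34690 cm⁻¹, so E(LS) = -53316 + 34690 = -18626 cm⁻¹.
Thus E(LS) − E(HS) = -9740 cm⁻¹.

-9740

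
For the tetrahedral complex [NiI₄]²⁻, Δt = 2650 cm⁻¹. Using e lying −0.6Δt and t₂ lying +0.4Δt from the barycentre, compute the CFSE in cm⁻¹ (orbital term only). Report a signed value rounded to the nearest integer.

-2120

Each I⁻ contributes -1; 4 × (-1) = -4. With overall charge -2, Ni is in the +2 oxidation state.
Ni is in group 10, so Ni²⁺ is d⁸ (10 − 2 = 8).
With tetrahedral geometry the complex is necessarily high-spin.
Configuration: e⁴ t₂⁴.
CFSE(orbital) = 4×(-0.6Δt) + 4×(0.4Δt) = -0.8Δt; with Δt = 2650 cm⁻¹ that is -2120 cm⁻¹.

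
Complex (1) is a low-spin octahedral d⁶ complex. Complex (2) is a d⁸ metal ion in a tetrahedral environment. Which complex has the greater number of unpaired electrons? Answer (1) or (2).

(2)

(1): t₂g⁶ eg⁰ → 0 unpaired.
(2): With tetrahedral geometry the complex is necessarily high-spin; e⁴ t₂⁴ → 2 unpaired.
So (2) has more unpaired electrons.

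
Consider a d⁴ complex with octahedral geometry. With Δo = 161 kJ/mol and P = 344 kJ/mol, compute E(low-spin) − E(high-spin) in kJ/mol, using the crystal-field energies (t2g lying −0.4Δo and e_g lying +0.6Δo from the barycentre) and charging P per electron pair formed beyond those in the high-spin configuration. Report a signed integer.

183

High-spin: t2g^3 e_g^1, CFSE = -0.6Δo = -97 kJ/mol.
For low-spin the configuration is t2g^4 e_g^0: orbital energy -1.6 × 161 = -258 kJ/mol, and 1 additional pair relative to high-spin adds 344 kJ/mol, giving 86 kJ/mol.
Thus E(LS) − E(HS) = 183 kJ/mol.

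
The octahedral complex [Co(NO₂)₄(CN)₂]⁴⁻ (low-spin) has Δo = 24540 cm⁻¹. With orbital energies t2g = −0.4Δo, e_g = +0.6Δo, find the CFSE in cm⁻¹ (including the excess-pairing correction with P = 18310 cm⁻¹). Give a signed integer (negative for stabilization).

-25862

Ligand charges: 4×(-1) from NO₂⁻ and 2×(-1) from CN⁻ sum to -6; with overall charge -4, Co is +2.
Group 9 minus oxidation state +2 gives a d⁷ configuration for Co²⁺.
Electron filling gives t2g^6 e_g^1.
CFSE(orbital) = 6×(-0.4Δo) + 1×(0.6Δo) = -1.8Δo; with Δo = 24540 cm⁻¹ that is -44172 cm⁻¹.
High-spin d⁷ would be t2g^5 e_g^2 with 2 pairs; low-spin has 3, so 1 excess pair costs +1P = +18310 cm⁻¹.
Net CFSE = -44172 + 18310 = -25862 cm⁻¹.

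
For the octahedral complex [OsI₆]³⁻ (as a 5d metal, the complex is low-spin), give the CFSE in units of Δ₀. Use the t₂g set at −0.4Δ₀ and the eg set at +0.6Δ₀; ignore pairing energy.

-2.0 Δ₀

Each I⁻ contributes -1; 6 × (-1) = -6. With overall charge -3, Os is in the +3 oxidation state.
Os is in group 8, so Os³⁺ is d⁵ (8 − 3 = 5).
Configuration: t₂g⁵ eg⁰.
CFSE = 5(-0.4Δ₀) + 0(0.6Δ₀) = -2.0Δ₀ + 0.0Δ₀ = -2.0Δ₀.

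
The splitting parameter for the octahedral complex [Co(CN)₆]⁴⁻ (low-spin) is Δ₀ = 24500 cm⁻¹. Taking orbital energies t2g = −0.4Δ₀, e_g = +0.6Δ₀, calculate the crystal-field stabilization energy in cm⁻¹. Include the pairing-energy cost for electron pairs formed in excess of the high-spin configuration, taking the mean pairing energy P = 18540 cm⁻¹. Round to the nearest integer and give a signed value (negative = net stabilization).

-25560

Each CN⁻ contributes -1; 6 × (-1) = -6. With overall charge -4, Co is in the +2 oxidation state.
Co sits in group 9; removing 2 electrons leaves Co²⁺ with 9 − 2 = 7 d electrons.
Configuration: t2g^6 e_g^1.
Orbital CFSE = 6(-0.4) + 1(0.6) = -1.8Δ₀ = -1.8 × 24500 = -44100 cm⁻¹.
High-spin d⁷ would be t2g^5 e_g^2 with 2 pairs; low-spin has 3, so 1 excess pair costs +1P = +18540 cm⁻¹.
Combining: -44100 + 18540 = -25560 cm⁻¹.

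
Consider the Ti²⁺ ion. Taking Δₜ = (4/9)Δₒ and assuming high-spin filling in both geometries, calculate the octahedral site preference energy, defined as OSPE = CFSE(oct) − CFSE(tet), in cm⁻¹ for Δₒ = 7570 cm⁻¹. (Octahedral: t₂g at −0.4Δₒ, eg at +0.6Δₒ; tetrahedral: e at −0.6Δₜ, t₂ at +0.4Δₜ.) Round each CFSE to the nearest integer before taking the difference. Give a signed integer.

Ti²⁺: group 4, so d-count = 4 − 2 = 2.
Octahedral high-spin t2g^2 e_g^0: CFSE = -0.8 × 7570 = -6056 cm⁻¹.
Tetrahedral e^2 t2^0 gives -1.2Δₜ = -1.2 × (4/9) × 7570 = -4037 cm⁻¹.
Subtracting, OSPE = -6056 − (-4037) = -2019 cm⁻¹.

-2019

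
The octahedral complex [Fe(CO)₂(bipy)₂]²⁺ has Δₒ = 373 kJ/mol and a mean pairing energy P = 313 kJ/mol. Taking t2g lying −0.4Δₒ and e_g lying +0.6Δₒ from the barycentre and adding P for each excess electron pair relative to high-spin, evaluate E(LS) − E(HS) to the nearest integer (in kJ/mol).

-120

Ligand charges: 2×(+0) from CO and 2×(+0) from bipy sum to +0; with overall charge +2, Fe is +2.
Fe²⁺: group 8, so d-count = 8 − 2 = 6.
High-spin: t2g^4 e_g^2, CFSE = -0.4Δₒ = -149 kJ/mol.
Low-spin: t2g^6 e_g^0, orbital CFSE = -2.4Δₒ = -895 kJ/mol; plus 2 excess pairs × P = +626 kJ/mol; total -269 kJ/mol.
The difference is -269 − (-149) = -120 kJ/mol, so low-spin lies lower.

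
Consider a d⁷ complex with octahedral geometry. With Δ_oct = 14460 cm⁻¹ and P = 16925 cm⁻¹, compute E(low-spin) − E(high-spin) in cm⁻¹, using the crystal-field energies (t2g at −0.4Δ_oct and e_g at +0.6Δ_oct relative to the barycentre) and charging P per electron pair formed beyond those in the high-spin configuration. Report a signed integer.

In the high-spin limit (t2g^5 e_g^2) the orbital term is -0.8Δ_oct = -11568 cm⁻¹, with no excess pairing.
For low-spin the configuration is t2g^6 e_g^1: orbital energy -1.8 × 14460 = -26028 cm⁻¹, and 1 additional pair relative to high-spin adds 16925 cm⁻¹, giving -9103 cm⁻¹.
E(LS) − E(HS) = -9103 − (-11568) = 2465 cm⁻¹.

2465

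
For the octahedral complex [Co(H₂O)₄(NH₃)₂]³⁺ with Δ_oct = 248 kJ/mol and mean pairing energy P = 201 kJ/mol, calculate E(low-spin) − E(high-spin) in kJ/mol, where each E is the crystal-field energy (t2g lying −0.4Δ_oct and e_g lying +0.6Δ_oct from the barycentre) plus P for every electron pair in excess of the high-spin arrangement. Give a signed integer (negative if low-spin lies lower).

-94

Ligand charges: 4×(+0) from H₂O and 2×(+0) from NH₃ sum to +0; with overall charge +3, Co is +3.
Group 9 minus oxidation state +3 gives a d⁶ configuration for Co³⁺.
High-spin d⁶ fills as t2g^4 e_g^2 with CFSE 4(−0.4) + 2(+0.6) = -0.4Δ_oct = -99 kJ/mol.
Low-spin: t2g^6 e_g^0, orbital CFSE = -2.4Δ_oct = -595 kJ/mol; plus 2 excess pairs × P = +402 kJ/mol; total -193 kJ/mol.
The difference is -193 − (-99) = -94 kJ/mol, so low-spin lies lower.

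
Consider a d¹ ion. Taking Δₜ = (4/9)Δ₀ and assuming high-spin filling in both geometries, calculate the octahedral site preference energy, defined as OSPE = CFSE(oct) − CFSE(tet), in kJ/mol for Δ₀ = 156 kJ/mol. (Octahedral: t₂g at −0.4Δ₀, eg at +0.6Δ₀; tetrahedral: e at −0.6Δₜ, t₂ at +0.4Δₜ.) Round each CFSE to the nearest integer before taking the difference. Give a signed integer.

-20

Octahedral high-spin t2g^1 e_g^0: CFSE = -0.4 × 156 = -62 kJ/mol.
Tetrahedral: e^1 t2^0, CFSE = 1(−0.6) + 0(+0.4) = -0.6Δₜ = -0.6 × (4/9) × 156 = -42 kJ/mol.
Subtracting, OSPE = -62 − (-42) = -20 kJ/mol.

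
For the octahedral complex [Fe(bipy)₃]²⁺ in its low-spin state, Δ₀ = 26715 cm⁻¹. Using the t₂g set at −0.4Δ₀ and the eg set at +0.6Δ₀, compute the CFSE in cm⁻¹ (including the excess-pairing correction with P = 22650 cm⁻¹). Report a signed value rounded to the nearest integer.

bipy is neutral, so the +2 overall charge sits on Fe: oxidation state +2.
Fe sits in group 8; removing 2 electrons leaves Fe²⁺ with 8 − 2 = 6 d electrons.
The d⁶ electrons fill as t₂g⁶ eg⁰.
The orbital stabilization is -2.4Δ₀ = -2.4 × 26715 = -64116 cm⁻¹.
High-spin d⁶ would be t₂g⁴ eg² with 1 pair; low-spin has 3, so 2 excess pairs cost +2P = +45300 cm⁻¹.
Combining: -64116 + 45300 = -18816 cm⁻¹.

-18816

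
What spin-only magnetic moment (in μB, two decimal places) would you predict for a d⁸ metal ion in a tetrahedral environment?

Tetrahedral splitting is small, so the complex is high-spin.
Configuration: e⁴ t₂⁴ → 2 unpaired electrons.
μ(spin-only) = √[2(2+2)] = √8 ≈ 2.83 μB.

2.83 μB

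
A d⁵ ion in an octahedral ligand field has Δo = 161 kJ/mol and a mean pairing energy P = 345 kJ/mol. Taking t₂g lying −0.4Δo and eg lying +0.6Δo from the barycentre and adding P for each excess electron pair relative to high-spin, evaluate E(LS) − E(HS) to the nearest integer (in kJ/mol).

In the high-spin limit (t₂g³ eg²) the orbital term is 0.0Δo = 0 kJ/mol, with no excess pairing.
For low-spin the configuration is t₂g⁵ eg⁰: orbital energy -2.0 × 161 = -322 kJ/mol, and 2 additional pairs relative to high-spin add 690 kJ/mol, giving 368 kJ/mol.
Thus E(LS) − E(HS) = 368 kJ/mol.

368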